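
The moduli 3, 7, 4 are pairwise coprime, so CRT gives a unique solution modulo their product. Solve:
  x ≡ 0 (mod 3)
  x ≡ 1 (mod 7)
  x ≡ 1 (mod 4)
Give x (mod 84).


Moduli 3, 7, 4 are pairwise coprime; by CRT there is a unique solution modulo M = 3 · 7 · 4 = 84.
Solve pairwise, accumulating the modulus:
  Start with x ≡ 0 (mod 3).
  Combine with x ≡ 1 (mod 7): since gcd(3, 7) = 1, we get a unique residue mod 21.
    Write x = 0 + 3·t and substitute into x ≡ 1 (mod 7): 3·t ≡ 1 − 0 = 1 (mod 7).
    The inverse of 3 mod 7 is 5 (since 3·5 = 15 = 2·7 + 1), so t ≡ 5·1 = 5 ≡ 5 (mod 7).
    Then x = 0 + 3·5 = 15, valid modulo lcm(3, 7) = 21: x ≡ 15 (mod 21).
  Combine with x ≡ 1 (mod 4): since gcd(21, 4) = 1, we get a unique residue mod 84.
    Write x = 15 + 21·t and substitute into x ≡ 1 (mod 4): 21·t ≡ 1 − 15 = -14 (mod 4).
    Reduce coefficients mod 4: 1·t ≡ 2 (mod 4).
    So t ≡ 2 (mod 4).
    Then x = 15 + 21·2 = 57, valid modulo lcm(21, 4) = 84: x ≡ 57 (mod 84).
Verify: 57 mod 3 = 0 ✓, 57 mod 7 = 1 ✓, 57 mod 4 = 1 ✓.

x ≡ 57 (mod 84).


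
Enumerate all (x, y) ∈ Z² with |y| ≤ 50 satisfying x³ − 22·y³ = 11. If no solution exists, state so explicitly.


The equation is x³ - 22y³ = 11. For fixed y, x³ = 22·y³ + 11, so a solution requires the RHS to be a perfect cube.
Strategy: iterate y from -50 to 50, compute RHS = 22·y³ + 11, and check whether it is a (positive or negative) perfect cube.
Check small values of y:
  y = 0: RHS = 11 is not a perfect cube.
  y = 1: RHS = 33 is not a perfect cube.
  y = -1: RHS = -11 is not a perfect cube.
  y = 2: RHS = 187 is not a perfect cube.
  y = -2: RHS = -165 is not a perfect cube.
  y = 3: RHS = 605 is not a perfect cube.
  y = -3: RHS = -583 is not a perfect cube.
Continuing the search up to |y| = 50 finds no solutions either.
No (x, y) in the scanned range satisfies the equation.

No integer solutions with |y| ≤ 50.


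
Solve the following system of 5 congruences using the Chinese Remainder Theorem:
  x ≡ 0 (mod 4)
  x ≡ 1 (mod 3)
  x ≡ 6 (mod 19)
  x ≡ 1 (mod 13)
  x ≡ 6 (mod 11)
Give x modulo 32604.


Product of moduli M = 4 · 3 · 19 · 13 · 11 = 32604.
Merge one congruence at a time:
  Start: x ≡ 0 (mod 4).
  Combine with x ≡ 1 (mod 3); new modulus lcm = 12.
    Write x = 0 + 4·t and substitute into x ≡ 1 (mod 3): 4·t ≡ 1 − 0 = 1 (mod 3).
    Reduce coefficients mod 3: 1·t ≡ 1 (mod 3).
    So t ≡ 1 (mod 3).
    Then x = 0 + 4·1 = 4, valid modulo lcm(4, 3) = 12: x ≡ 4 (mod 12).
  Combine with x ≡ 6 (mod 19); new modulus lcm = 228.
    Write x = 4 + 12·t and substitute into x ≡ 6 (mod 19): 12·t ≡ 6 − 4 = 2 (mod 19).
    The inverse of 12 mod 19 is 8 (since 12·8 = 96 = 5·19 + 1), so t ≡ 8·2 = 16 ≡ 16 (mod 19).
    Then x = 4 + 12·16 = 196, valid modulo lcm(12, 19) = 228: x ≡ 196 (mod 228).
  Combine with x ≡ 1 (mod 13); new modulus lcm = 2964.
    Write x = 196 + 228·t and substitute into x ≡ 1 (mod 13): 228·t ≡ 1 − 196 = -195 (mod 13).
    Reduce coefficients mod 13: 7·t ≡ 0 (mod 13).
    The inverse of 7 mod 13 is 2 (since 7·2 = 14 = 1·13 + 1), so t ≡ 2·0 = 0 ≡ 0 (mod 13).
    Then x = 196 + 228·0 = 196, valid modulo lcm(228, 13) = 2964: x ≡ 196 (mod 2964).
  Combine with x ≡ 6 (mod 11); new modulus lcm = 32604.
    Write x = 196 + 2964·t and substitute into x ≡ 6 (mod 11): 2964·t ≡ 6 − 196 = -190 (mod 11).
    Reduce coefficients mod 11: 5·t ≡ 8 (mod 11).
    The inverse of 5 mod 11 is 9 (since 5·9 = 45 = 4·11 + 1), so t ≡ 9·8 = 72 ≡ 6 (mod 11).
    Then x = 196 + 2964·6 = 17980, valid modulo lcm(2964, 11) = 32604: x ≡ 17980 (mod 32604).
Verify against each original: 17980 mod 4 = 0, 17980 mod 3 = 1, 17980 mod 19 = 6, 17980 mod 13 = 1, 17980 mod 11 = 6.

x ≡ 17980 (mod 32604).


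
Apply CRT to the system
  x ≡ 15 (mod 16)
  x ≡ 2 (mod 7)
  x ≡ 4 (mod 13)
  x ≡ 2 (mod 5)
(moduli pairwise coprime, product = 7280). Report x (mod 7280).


Product of moduli M = 16 · 7 · 13 · 5 = 7280.
Merge one congruence at a time:
  Start: x ≡ 15 (mod 16).
  Combine with x ≡ 2 (mod 7); new modulus lcm = 112.
    Write x = 15 + 16·t and substitute into x ≡ 2 (mod 7): 16·t ≡ 2 − 15 = -13 (mod 7).
    Reduce coefficients mod 7: 2·t ≡ 1 (mod 7).
    The inverse of 2 mod 7 is 4 (since 2·4 = 8 = 1·7 + 1), so t ≡ 4·1 = 4 ≡ 4 (mod 7).
    Then x = 15 + 16·4 = 79, valid modulo lcm(16, 7) = 112: x ≡ 79 (mod 112).
  Combine with x ≡ 4 (mod 13); new modulus lcm = 1456.
    Write x = 79 + 112·t and substitute into x ≡ 4 (mod 13): 112·t ≡ 4 − 79 = -75 (mod 13).
    Reduce coefficients mod 13: 8·t ≡ 3 (mod 13).
    The inverse of 8 mod 13 is 5 (since 8·5 = 40 = 3·13 + 1), so t ≡ 5·3 = 15 ≡ 2 (mod 13).
    Then x = 79 + 112·2 = 303, valid modulo lcm(112, 13) = 1456: x ≡ 303 (mod 1456).
  Combine with x ≡ 2 (mod 5); new modulus lcm = 7280.
    Write x = 303 + 1456·t and substitute into x ≡ 2 (mod 5): 1456·t ≡ 2 − 303 = -301 (mod 5).
    Reduce coefficients mod 5: 1·t ≡ 4 (mod 5).
    So t ≡ 4 (mod 5).
    Then x = 303 + 1456·4 = 6127, valid modulo lcm(1456, 5) = 7280: x ≡ 6127 (mod 7280).
Verify against each original: 6127 mod 16 = 15, 6127 mod 7 = 2, 6127 mod 13 = 4, 6127 mod 5 = 2.

x ≡ 6127 (mod 7280).


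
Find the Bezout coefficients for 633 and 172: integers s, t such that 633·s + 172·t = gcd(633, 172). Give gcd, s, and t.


Euclidean algorithm on (633, 172) — divide until remainder is 0:
  633 = 3 · 172 + 117
  172 = 1 · 117 + 55
  117 = 2 · 55 + 7
  55 = 7 · 7 + 6
  7 = 1 · 6 + 1
  6 = 6 · 1 + 0
gcd(633, 172) = 1.
Track Bezout coefficients alongside the remainders: start with r₀ = 633 = a·1 + b·0 (s = 1, t = 0) and r₁ = 172 = a·0 + b·1 (s = 0, t = 1); each new remainder r_{k+1} = r_{k-1} − q_k·r_k inherits s_{k+1} = s_{k-1} − q_k·s_k, t_{k+1} = t_{k-1} − q_k·t_k, so r_k = a·s_k + b·t_k at every step:
  q = 3: r = 117, s = 1 − 3·0 = 1, t = 0 − 3·1 = -3  (check: 633·1 + 172·(-3) = 117)
  q = 1: r = 55, s = 0 − 1·1 = -1, t = 1 − 1·(-3) = 4  (check: 633·(-1) + 172·4 = 55)
  q = 2: r = 7, s = 1 − 2·(-1) = 3, t = -3 − 2·4 = -11  (check: 633·3 + 172·(-11) = 7)
  q = 7: r = 6, s = -1 − 7·3 = -22, t = 4 − 7·(-11) = 81  (check: 633·(-22) + 172·81 = 6)
  q = 1: r = 1, s = 3 − 1·(-22) = 25, t = -11 − 1·81 = -92  (check: 633·25 + 172·(-92) = 1)
The row with r = 1 (the gcd) gives the Bezout coefficients s = 25, t = -92.
Result: 633 · (25) + 172 · (-92) = 1.

gcd(633, 172) = 1; s = 25, t = -92 (check: 633·25 + 172·(-92) = 1).


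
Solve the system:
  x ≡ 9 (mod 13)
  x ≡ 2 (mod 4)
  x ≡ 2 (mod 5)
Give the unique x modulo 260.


Moduli 13, 4, 5 are pairwise coprime; by CRT there is a unique solution modulo M = 13 · 4 · 5 = 260.
Solve pairwise, accumulating the modulus:
  Start with x ≡ 9 (mod 13).
  Combine with x ≡ 2 (mod 4): since gcd(13, 4) = 1, we get a unique residue mod 52.
    Write x = 9 + 13·t and substitute into x ≡ 2 (mod 4): 13·t ≡ 2 − 9 = -7 (mod 4).
    Reduce coefficients mod 4: 1·t ≡ 1 (mod 4).
    So t ≡ 1 (mod 4).
    Then x = 9 + 13·1 = 22, valid modulo lcm(13, 4) = 52: x ≡ 22 (mod 52).
  Combine with x ≡ 2 (mod 5): since gcd(52, 5) = 1, we get a unique residue mod 260.
    Write x = 22 + 52·t and substitute into x ≡ 2 (mod 5): 52·t ≡ 2 − 22 = -20 (mod 5).
    Reduce coefficients mod 5: 2·t ≡ 0 (mod 5).
    The inverse of 2 mod 5 is 3 (since 2·3 = 6 = 1·5 + 1), so t ≡ 3·0 = 0 ≡ 0 (mod 5).
    Then x = 22 + 52·0 = 22, valid modulo lcm(52, 5) = 260: x ≡ 22 (mod 260).
Verify: 22 mod 13 = 9 ✓, 22 mod 4 = 2 ✓, 22 mod 5 = 2 ✓.

x ≡ 22 (mod 260).


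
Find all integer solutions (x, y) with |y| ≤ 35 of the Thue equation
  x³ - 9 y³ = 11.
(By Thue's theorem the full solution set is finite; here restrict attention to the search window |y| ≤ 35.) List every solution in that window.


The equation is x³ - 9y³ = 11. For fixed y, x³ = 9·y³ + 11, so a solution requires the RHS to be a perfect cube.
Strategy: iterate y from -35 to 35, compute RHS = 9·y³ + 11, and check whether it is a (positive or negative) perfect cube.
Check small values of y:
  y = 0: RHS = 11 is not a perfect cube.
  y = 1: RHS = 20 is not a perfect cube.
  y = -1: RHS = 2 is not a perfect cube.
  y = 2: RHS = 83 is not a perfect cube.
  y = -2: RHS = -61 is not a perfect cube.
  y = 3: RHS = 254 is not a perfect cube.
  y = -3: RHS = -232 is not a perfect cube.
Continuing the search up to |y| = 35 finds no solutions either.
No (x, y) in the scanned range satisfies the equation.

No integer solutions with |y| ≤ 35.


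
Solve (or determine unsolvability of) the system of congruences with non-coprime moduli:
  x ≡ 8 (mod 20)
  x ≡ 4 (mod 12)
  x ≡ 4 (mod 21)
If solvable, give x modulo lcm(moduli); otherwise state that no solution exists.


Moduli 20, 12, 21 are not pairwise coprime, so CRT works modulo lcm(m_i) when all pairwise compatibility conditions hold.
Pairwise compatibility: gcd(m_i, m_j) must divide a_i - a_j for every pair.
Merge one congruence at a time:
  Start: x ≡ 8 (mod 20).
  Combine with x ≡ 4 (mod 12): gcd(20, 12) = 4; 4 - 8 = -4, which IS divisible by 4, so compatible.
    Write x = 8 + 20·t and substitute into x ≡ 4 (mod 12): 20·t ≡ 4 − 8 = -4 (mod 12).
    Divide the congruence (and modulus) by g = 4: 5·t ≡ -1 (mod 3).
    Reduce coefficients mod 3: 2·t ≡ 2 (mod 3).
    The inverse of 2 mod 3 is 2 (since 2·2 = 4 = 1·3 + 1), so t ≡ 2·2 = 4 ≡ 1 (mod 3).
    Then x = 8 + 20·1 = 28, valid modulo lcm(20, 12) = 60: x ≡ 28 (mod 60).
  Combine with x ≡ 4 (mod 21): gcd(60, 21) = 3; 4 - 28 = -24, which IS divisible by 3, so compatible.
    Write x = 28 + 60·t and substitute into x ≡ 4 (mod 21): 60·t ≡ 4 − 28 = -24 (mod 21).
    Divide the congruence (and modulus) by g = 3: 20·t ≡ -8 (mod 7).
    Reduce coefficients mod 7: 6·t ≡ 6 (mod 7).
    The inverse of 6 mod 7 is 6 (since 6·6 = 36 = 5·7 + 1), so t ≡ 6·6 = 36 ≡ 1 (mod 7).
    Then x = 28 + 60·1 = 88, valid modulo lcm(60, 21) = 420: x ≡ 88 (mod 420).
Verify: 88 mod 20 = 8, 88 mod 12 = 4, 88 mod 21 = 4.

x ≡ 88 (mod 420).


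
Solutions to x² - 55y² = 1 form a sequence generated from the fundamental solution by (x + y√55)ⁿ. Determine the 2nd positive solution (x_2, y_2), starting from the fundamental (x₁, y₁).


Step 1: Find the fundamental solution (x₁, y₁) of x² - 55y² = 1.
  Expand √55 as a continued fraction. a₀ = ⌊√55⌋ = 7; iterate m_{k+1} = d_k·a_k − m_k, d_{k+1} = (55 − m_{k+1}²)/d_k, a_{k+1} = ⌊(a₀ + m_{k+1})/d_{k+1}⌋ (starting m₀ = 0, d₀ = 1), with convergents p_k = a_k·p_{k-1} + p_{k-2}, q_k = a_k·q_{k-1} + q_{k-2} (p₋₁ = 1, q₋₁ = 0):
  k = 0: a₀ = 7; p₀/q₀ = 7/1; p₀² − 55·q₀² = 49 − 55 = -6.
  k = 1: m = 7, d = 6, a = ⌊(7 + 7)/6⌋ = 2; p/q = (2·7 + 1)/(2·1 + 0) = 15/2; p² − 55·q² = 225 − 220 = 5.
  k = 2: m = 5, d = 5, a = ⌊(7 + 5)/5⌋ = 2; p/q = (2·15 + 7)/(2·2 + 1) = 37/5; p² − 55·q² = 1369 − 1375 = -6.
  k = 3: m = 5, d = 6, a = ⌊(7 + 5)/6⌋ = 2; p/q = (2·37 + 15)/(2·5 + 2) = 89/12; p² − 55·q² = 7921 − 7920 = 1.
  The first convergent with p² − 55·q² = 1 gives the fundamental solution (x₁, y₁) = (89, 12).
Step 2: Apply the recurrence (x_{n+1}, y_{n+1}) = (x₁x_n + 55y₁y_n, x₁y_n + y₁x_n) repeatedly.
  From (x_1, y_1) = (89, 12): x_2 = 89·89 + 55·12·12 = 15841; y_2 = 89·12 + 12·89 = 2136.
Step 3: Verify x_2² - 55·y_2² = 250937281 - 250937280 = 1 (should be 1). ✓

(x_1, y_1) = (89, 12); (x_2, y_2) = (15841, 2136).


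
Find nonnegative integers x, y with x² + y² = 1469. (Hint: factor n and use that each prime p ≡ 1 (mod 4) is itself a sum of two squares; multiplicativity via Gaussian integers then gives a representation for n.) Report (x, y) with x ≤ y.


Step 1: Factor n = 1469 = 13 · 113.
Step 2: Check the mod-4 condition on each prime factor: 13 ≡ 1 (mod 4), exponent 1; 113 ≡ 1 (mod 4), exponent 1.
All primes ≡ 3 (mod 4) appear to even exponent (or don't appear), so by the two-squares theorem n IS expressible as a sum of two squares.
Step 3: Build a representation. Here n = 13 · 113 is a product of primes ≡ 1 (mod 4). Each prime p ≡ 1 (mod 4) is itself a sum of two squares; find a² by testing p − a² for a perfect square:
  13: 13 − 1² = 12, 13 − 2² = 9 = 3² ⇒ 13 = 2² + 3².
  113: 113 − 1² = 112, 113 − 2² = 109, 113 − 3² = 104, 113 − 4² = 97, 113 − 5² = 88, 113 − 6² = 77, 113 − 7² = 64 = 8² ⇒ 113 = 7² + 8².
  Combine using the Brahmagupta–Fibonacci identity (a² + b²)(c² + d²) = (ac − bd)² + (ad + bc)² = (ac + bd)² + (ad − bc)²:
  13 · 113 = 1469: from (2² + 3²)(7² + 8²), take (2·7 − 3·8, 2·8 + 3·7) = (14 − 24, 16 + 21) = (-10, 37); dropping signs (only squares matter) gives (10, 37); check 10² + 37² = 100 + 1369 = 1469 ✓.
Step 4: Order so x ≤ y and verify: 10² + 37² = 100 + 1369 = 1469 = n. ✓

n = 1469 = 10² + 37² (one valid representation with x ≤ y).


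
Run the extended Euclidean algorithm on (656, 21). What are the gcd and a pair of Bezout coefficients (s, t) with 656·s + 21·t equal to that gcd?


Euclidean algorithm on (656, 21) — divide until remainder is 0:
  656 = 31 · 21 + 5
  21 = 4 · 5 + 1
  5 = 5 · 1 + 0
gcd(656, 21) = 1.
Track Bezout coefficients alongside the remainders: start with r₀ = 656 = a·1 + b·0 (s = 1, t = 0) and r₁ = 21 = a·0 + b·1 (s = 0, t = 1); each new remainder r_{k+1} = r_{k-1} − q_k·r_k inherits s_{k+1} = s_{k-1} − q_k·s_k, t_{k+1} = t_{k-1} − q_k·t_k, so r_k = a·s_k + b·t_k at every step:
  q = 31: r = 5, s = 1 − 31·0 = 1, t = 0 − 31·1 = -31  (check: 656·1 + 21·(-31) = 5)
  q = 4: r = 1, s = 0 − 4·1 = -4, t = 1 − 4·(-31) = 125  (check: 656·(-4) + 21·125 = 1)
The row with r = 1 (the gcd) gives the Bezout coefficients s = -4, t = 125.
Result: 656 · (-4) + 21 · (125) = 1.

gcd(656, 21) = 1; s = -4, t = 125 (check: 656·(-4) + 21·125 = 1).


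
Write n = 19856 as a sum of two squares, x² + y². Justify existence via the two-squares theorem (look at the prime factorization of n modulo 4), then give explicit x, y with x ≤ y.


Step 1: Factor n = 19856 = 2^4 · 17 · 73.
Step 2: Check the mod-4 condition on each prime factor: 2 = 2 (special); 17 ≡ 1 (mod 4), exponent 1; 73 ≡ 1 (mod 4), exponent 1.
All primes ≡ 3 (mod 4) appear to even exponent (or don't appear), so by the two-squares theorem n IS expressible as a sum of two squares.
Step 3: Build a representation. Group n = k² · m with k = 4 and m = 17 · 73 = 1241 (a product of primes ≡ 1 (mod 4)); a representation of m scales to one of n via (k·x)² + (k·y)² = k²(x² + y²). Each prime p ≡ 1 (mod 4) is itself a sum of two squares; find a² by testing p − a² for a perfect square:
  17: 17 − 1² = 16 = 4² ⇒ 17 = 1² + 4².
  73: 73 − 1² = 72, 73 − 2² = 69, 73 − 3² = 64 = 8² ⇒ 73 = 3² + 8².
  Combine using the Brahmagupta–Fibonacci identity (a² + b²)(c² + d²) = (ac − bd)² + (ad + bc)² = (ac + bd)² + (ad − bc)²:
  17 · 73 = 1241: from (1² + 4²)(3² + 8²), take (1·3 − 4·8, 1·8 + 4·3) = (3 − 32, 8 + 12) = (-29, 20); dropping signs (only squares matter) gives (29, 20); check 29² + 20² = 841 + 400 = 1241 ✓.
  Scale by k = 4: (4·29, 4·20) = (116, 80).
Step 4: Order so x ≤ y and verify: 80² + 116² = 6400 + 13456 = 19856 = n. ✓

n = 19856 = 80² + 116² (one valid representation with x ≤ y).


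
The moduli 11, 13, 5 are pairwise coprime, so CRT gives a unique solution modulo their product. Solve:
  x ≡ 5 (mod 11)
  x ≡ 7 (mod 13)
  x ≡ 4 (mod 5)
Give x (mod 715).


Moduli 11, 13, 5 are pairwise coprime; by CRT there is a unique solution modulo M = 11 · 13 · 5 = 715.
Solve pairwise, accumulating the modulus:
  Start with x ≡ 5 (mod 11).
  Combine with x ≡ 7 (mod 13): since gcd(11, 13) = 1, we get a unique residue mod 143.
    Write x = 5 + 11·t and substitute into x ≡ 7 (mod 13): 11·t ≡ 7 − 5 = 2 (mod 13).
    The inverse of 11 mod 13 is 6 (since 11·6 = 66 = 5·13 + 1), so t ≡ 6·2 = 12 ≡ 12 (mod 13).
    Then x = 5 + 11·12 = 137, valid modulo lcm(11, 13) = 143: x ≡ 137 (mod 143).
  Combine with x ≡ 4 (mod 5): since gcd(143, 5) = 1, we get a unique residue mod 715.
    Write x = 137 + 143·t and substitute into x ≡ 4 (mod 5): 143·t ≡ 4 − 137 = -133 (mod 5).
    Reduce coefficients mod 5: 3·t ≡ 2 (mod 5).
    The inverse of 3 mod 5 is 2 (since 3·2 = 6 = 1·5 + 1), so t ≡ 2·2 = 4 ≡ 4 (mod 5).
    Then x = 137 + 143·4 = 709, valid modulo lcm(143, 5) = 715: x ≡ 709 (mod 715).
Verify: 709 mod 11 = 5 ✓, 709 mod 13 = 7 ✓, 709 mod 5 = 4 ✓.

x ≡ 709 (mod 715).


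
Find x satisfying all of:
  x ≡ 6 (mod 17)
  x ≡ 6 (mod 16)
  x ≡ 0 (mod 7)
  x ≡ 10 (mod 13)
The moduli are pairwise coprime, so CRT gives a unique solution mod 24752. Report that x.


Product of moduli M = 17 · 16 · 7 · 13 = 24752.
Merge one congruence at a time:
  Start: x ≡ 6 (mod 17).
  Combine with x ≡ 6 (mod 16); new modulus lcm = 272.
    Write x = 6 + 17·t and substitute into x ≡ 6 (mod 16): 17·t ≡ 6 − 6 = 0 (mod 16).
    Reduce coefficients mod 16: 1·t ≡ 0 (mod 16).
    So t ≡ 0 (mod 16).
    Then x = 6 + 17·0 = 6, valid modulo lcm(17, 16) = 272: x ≡ 6 (mod 272).
  Combine with x ≡ 0 (mod 7); new modulus lcm = 1904.
    Write x = 6 + 272·t and substitute into x ≡ 0 (mod 7): 272·t ≡ 0 − 6 = -6 (mod 7).
    Reduce coefficients mod 7: 6·t ≡ 1 (mod 7).
    The inverse of 6 mod 7 is 6 (since 6·6 = 36 = 5·7 + 1), so t ≡ 6·1 = 6 ≡ 6 (mod 7).
    Then x = 6 + 272·6 = 1638, valid modulo lcm(272, 7) = 1904: x ≡ 1638 (mod 1904).
  Combine with x ≡ 10 (mod 13); new modulus lcm = 24752.
    Write x = 1638 + 1904·t and substitute into x ≡ 10 (mod 13): 1904·t ≡ 10 − 1638 = -1628 (mod 13).
    Reduce coefficients mod 13: 6·t ≡ 10 (mod 13).
    The inverse of 6 mod 13 is 11 (since 6·11 = 66 = 5·13 + 1), so t ≡ 11·10 = 110 ≡ 6 (mod 13).
    Then x = 1638 + 1904·6 = 13062, valid modulo lcm(1904, 13) = 24752: x ≡ 13062 (mod 24752).
Verify against each original: 13062 mod 17 = 6, 13062 mod 16 = 6, 13062 mod 7 = 0, 13062 mod 13 = 10.

x ≡ 13062 (mod 24752).


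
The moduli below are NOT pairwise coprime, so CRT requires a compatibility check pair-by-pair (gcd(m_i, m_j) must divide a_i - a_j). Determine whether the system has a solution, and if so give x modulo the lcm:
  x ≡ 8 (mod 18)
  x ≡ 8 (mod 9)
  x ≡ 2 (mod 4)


Moduli 18, 9, 4 are not pairwise coprime, so CRT works modulo lcm(m_i) when all pairwise compatibility conditions hold.
Pairwise compatibility: gcd(m_i, m_j) must divide a_i - a_j for every pair.
Merge one congruence at a time:
  Start: x ≡ 8 (mod 18).
  Combine with x ≡ 8 (mod 9): gcd(18, 9) = 9; 8 - 8 = 0, which IS divisible by 9, so compatible.
    Write x = 8 + 18·t and substitute into x ≡ 8 (mod 9): 18·t ≡ 8 − 8 = 0 (mod 9).
    Divide the congruence (and modulus) by g = 9: 2·t ≡ 0 (mod 1).
    Modulo 1 every t works; take t = 0.
    Then x = 8 + 18·0 = 8, valid modulo lcm(18, 9) = 18: x ≡ 8 (mod 18).
  Combine with x ≡ 2 (mod 4): gcd(18, 4) = 2; 2 - 8 = -6, which IS divisible by 2, so compatible.
    Write x = 8 + 18·t and substitute into x ≡ 2 (mod 4): 18·t ≡ 2 − 8 = -6 (mod 4).
    Divide the congruence (and modulus) by g = 2: 9·t ≡ -3 (mod 2).
    Reduce coefficients mod 2: 1·t ≡ 1 (mod 2).
    So t ≡ 1 (mod 2).
    Then x = 8 + 18·1 = 26, valid modulo lcm(18, 4) = 36: x ≡ 26 (mod 36).
Verify: 26 mod 18 = 8, 26 mod 9 = 8, 26 mod 4 = 2.

x ≡ 26 (mod 36).


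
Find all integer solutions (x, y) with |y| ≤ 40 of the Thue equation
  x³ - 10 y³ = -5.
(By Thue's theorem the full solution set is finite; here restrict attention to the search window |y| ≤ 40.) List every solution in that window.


The equation is x³ - 10y³ = -5. For fixed y, x³ = 10·y³ − 5, so a solution requires the RHS to be a perfect cube.
Strategy: iterate y from -40 to 40, compute RHS = 10·y³ − 5, and check whether it is a (positive or negative) perfect cube.
Check small values of y:
  y = 0: RHS = -5 is not a perfect cube.
  y = 1: RHS = 5 is not a perfect cube.
  y = -1: RHS = -15 is not a perfect cube.
  y = 2: RHS = 75 is not a perfect cube.
  y = -2: RHS = -85 is not a perfect cube.
  y = 3: RHS = 265 is not a perfect cube.
  y = -3: RHS = -275 is not a perfect cube.
Continuing the search up to |y| = 40 finds no solutions either.
No (x, y) in the scanned range satisfies the equation.

No integer solutions with |y| ≤ 40.


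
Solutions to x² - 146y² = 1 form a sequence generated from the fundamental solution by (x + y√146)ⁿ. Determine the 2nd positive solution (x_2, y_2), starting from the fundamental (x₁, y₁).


Step 1: Find the fundamental solution (x₁, y₁) of x² - 146y² = 1.
  Expand √146 as a continued fraction. a₀ = ⌊√146⌋ = 12; iterate m_{k+1} = d_k·a_k − m_k, d_{k+1} = (146 − m_{k+1}²)/d_k, a_{k+1} = ⌊(a₀ + m_{k+1})/d_{k+1}⌋ (starting m₀ = 0, d₀ = 1), with convergents p_k = a_k·p_{k-1} + p_{k-2}, q_k = a_k·q_{k-1} + q_{k-2} (p₋₁ = 1, q₋₁ = 0):
  k = 0: a₀ = 12; p₀/q₀ = 12/1; p₀² − 146·q₀² = 144 − 146 = -2.
  k = 1: m = 12, d = 2, a = ⌊(12 + 12)/2⌋ = 12; p/q = (12·12 + 1)/(12·1 + 0) = 145/12; p² − 146·q² = 21025 − 21024 = 1.
  The first convergent with p² − 146·q² = 1 gives the fundamental solution (x₁, y₁) = (145, 12).
Step 2: Apply the recurrence (x_{n+1}, y_{n+1}) = (x₁x_n + 146y₁y_n, x₁y_n + y₁x_n) repeatedly.
  From (x_1, y_1) = (145, 12): x_2 = 145·145 + 146·12·12 = 42049; y_2 = 145·12 + 12·145 = 3480.
Step 3: Verify x_2² - 146·y_2² = 1768118401 - 1768118400 = 1 (should be 1). ✓

(x_1, y_1) = (145, 12); (x_2, y_2) = (42049, 3480).


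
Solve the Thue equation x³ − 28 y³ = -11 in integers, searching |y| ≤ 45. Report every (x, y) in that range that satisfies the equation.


The equation is x³ - 28y³ = -11. For fixed y, x³ = 28·y³ − 11, so a solution requires the RHS to be a perfect cube.
Strategy: iterate y from -45 to 45, compute RHS = 28·y³ − 11, and check whether it is a (positive or negative) perfect cube.
Check small values of y:
  y = 0: RHS = -11 is not a perfect cube.
  y = 1: RHS = 17 is not a perfect cube.
  y = -1: RHS = -39 is not a perfect cube.
  y = 2: RHS = 213 is not a perfect cube.
  y = -2: RHS = -235 is not a perfect cube.
  y = 3: RHS = 745 is not a perfect cube.
  y = -3: RHS = -767 is not a perfect cube.
Continuing the search up to |y| = 45 finds no solutions either.
No (x, y) in the scanned range satisfies the equation.

No integer solutions with |y| ≤ 45.


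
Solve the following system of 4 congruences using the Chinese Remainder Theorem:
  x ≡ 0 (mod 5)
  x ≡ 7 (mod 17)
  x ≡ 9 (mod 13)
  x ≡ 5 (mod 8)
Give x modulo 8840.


Product of moduli M = 5 · 17 · 13 · 8 = 8840.
Merge one congruence at a time:
  Start: x ≡ 0 (mod 5).
  Combine with x ≡ 7 (mod 17); new modulus lcm = 85.
    Write x = 0 + 5·t and substitute into x ≡ 7 (mod 17): 5·t ≡ 7 − 0 = 7 (mod 17).
    The inverse of 5 mod 17 is 7 (since 5·7 = 35 = 2·17 + 1), so t ≡ 7·7 = 49 ≡ 15 (mod 17).
    Then x = 0 + 5·15 = 75, valid modulo lcm(5, 17) = 85: x ≡ 75 (mod 85).
  Combine with x ≡ 9 (mod 13); new modulus lcm = 1105.
    Write x = 75 + 85·t and substitute into x ≡ 9 (mod 13): 85·t ≡ 9 − 75 = -66 (mod 13).
    Reduce coefficients mod 13: 7·t ≡ 12 (mod 13).
    The inverse of 7 mod 13 is 2 (since 7·2 = 14 = 1·13 + 1), so t ≡ 2·12 = 24 ≡ 11 (mod 13).
    Then x = 75 + 85·11 = 1010, valid modulo lcm(85, 13) = 1105: x ≡ 1010 (mod 1105).
  Combine with x ≡ 5 (mod 8); new modulus lcm = 8840.
    Write x = 1010 + 1105·t and substitute into x ≡ 5 (mod 8): 1105·t ≡ 5 − 1010 = -1005 (mod 8).
    Reduce coefficients mod 8: 1·t ≡ 3 (mod 8).
    So t ≡ 3 (mod 8).
    Then x = 1010 + 1105·3 = 4325, valid modulo lcm(1105, 8) = 8840: x ≡ 4325 (mod 8840).
Verify against each original: 4325 mod 5 = 0, 4325 mod 17 = 7, 4325 mod 13 = 9, 4325 mod 8 = 5.

x ≡ 4325 (mod 8840).


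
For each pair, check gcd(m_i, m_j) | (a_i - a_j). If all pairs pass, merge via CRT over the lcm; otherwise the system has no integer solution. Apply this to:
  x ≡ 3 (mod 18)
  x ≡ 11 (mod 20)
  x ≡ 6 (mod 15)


Moduli 18, 20, 15 are not pairwise coprime, so CRT works modulo lcm(m_i) when all pairwise compatibility conditions hold.
Pairwise compatibility: gcd(m_i, m_j) must divide a_i - a_j for every pair.
Merge one congruence at a time:
  Start: x ≡ 3 (mod 18).
  Combine with x ≡ 11 (mod 20): gcd(18, 20) = 2; 11 - 3 = 8, which IS divisible by 2, so compatible.
    Write x = 3 + 18·t and substitute into x ≡ 11 (mod 20): 18·t ≡ 11 − 3 = 8 (mod 20).
    Divide the congruence (and modulus) by g = 2: 9·t ≡ 4 (mod 10).
    The inverse of 9 mod 10 is 9 (since 9·9 = 81 = 8·10 + 1), so t ≡ 9·4 = 36 ≡ 6 (mod 10).
    Then x = 3 + 18·6 = 111, valid modulo lcm(18, 20) = 180: x ≡ 111 (mod 180).
  Combine with x ≡ 6 (mod 15): gcd(180, 15) = 15; 6 - 111 = -105, which IS divisible by 15, so compatible.
    Write x = 111 + 180·t and substitute into x ≡ 6 (mod 15): 180·t ≡ 6 − 111 = -105 (mod 15).
    Divide the congruence (and modulus) by g = 15: 12·t ≡ -7 (mod 1).
    Modulo 1 every t works; take t = 0.
    Then x = 111 + 180·0 = 111, valid modulo lcm(180, 15) = 180: x ≡ 111 (mod 180).
Verify: 111 mod 18 = 3, 111 mod 20 = 11, 111 mod 15 = 6.

x ≡ 111 (mod 180).


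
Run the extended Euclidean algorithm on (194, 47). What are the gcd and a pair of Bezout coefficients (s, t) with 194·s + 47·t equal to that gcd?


Euclidean algorithm on (194, 47) — divide until remainder is 0:
  194 = 4 · 47 + 6
  47 = 7 · 6 + 5
  6 = 1 · 5 + 1
  5 = 5 · 1 + 0
gcd(194, 47) = 1.
Track Bezout coefficients alongside the remainders: start with r₀ = 194 = a·1 + b·0 (s = 1, t = 0) and r₁ = 47 = a·0 + b·1 (s = 0, t = 1); each new remainder r_{k+1} = r_{k-1} − q_k·r_k inherits s_{k+1} = s_{k-1} − q_k·s_k, t_{k+1} = t_{k-1} − q_k·t_k, so r_k = a·s_k + b·t_k at every step:
  q = 4: r = 6, s = 1 − 4·0 = 1, t = 0 − 4·1 = -4  (check: 194·1 + 47·(-4) = 6)
  q = 7: r = 5, s = 0 − 7·1 = -7, t = 1 − 7·(-4) = 29  (check: 194·(-7) + 47·29 = 5)
  q = 1: r = 1, s = 1 − 1·(-7) = 8, t = -4 − 1·29 = -33  (check: 194·8 + 47·(-33) = 1)
The row with r = 1 (the gcd) gives the Bezout coefficients s = 8, t = -33.
Result: 194 · (8) + 47 · (-33) = 1.

gcd(194, 47) = 1; s = 8, t = -33 (check: 194·8 + 47·(-33) = 1).


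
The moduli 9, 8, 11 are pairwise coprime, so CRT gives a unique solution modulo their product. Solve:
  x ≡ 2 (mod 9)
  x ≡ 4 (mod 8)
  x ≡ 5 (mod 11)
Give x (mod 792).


Moduli 9, 8, 11 are pairwise coprime; by CRT there is a unique solution modulo M = 9 · 8 · 11 = 792.
Solve pairwise, accumulating the modulus:
  Start with x ≡ 2 (mod 9).
  Combine with x ≡ 4 (mod 8): since gcd(9, 8) = 1, we get a unique residue mod 72.
    Write x = 2 + 9·t and substitute into x ≡ 4 (mod 8): 9·t ≡ 4 − 2 = 2 (mod 8).
    Reduce coefficients mod 8: 1·t ≡ 2 (mod 8).
    So t ≡ 2 (mod 8).
    Then x = 2 + 9·2 = 20, valid modulo lcm(9, 8) = 72: x ≡ 20 (mod 72).
  Combine with x ≡ 5 (mod 11): since gcd(72, 11) = 1, we get a unique residue mod 792.
    Write x = 20 + 72·t and substitute into x ≡ 5 (mod 11): 72·t ≡ 5 − 20 = -15 (mod 11).
    Reduce coefficients mod 11: 6·t ≡ 7 (mod 11).
    The inverse of 6 mod 11 is 2 (since 6·2 = 12 = 1·11 + 1), so t ≡ 2·7 = 14 ≡ 3 (mod 11).
    Then x = 20 + 72·3 = 236, valid modulo lcm(72, 11) = 792: x ≡ 236 (mod 792).
Verify: 236 mod 9 = 2 ✓, 236 mod 8 = 4 ✓, 236 mod 11 = 5 ✓.

x ≡ 236 (mod 792).


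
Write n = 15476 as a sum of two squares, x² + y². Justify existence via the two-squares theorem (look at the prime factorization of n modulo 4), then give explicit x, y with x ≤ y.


Step 1: Factor n = 15476 = 2^2 · 53 · 73.
Step 2: Check the mod-4 condition on each prime factor: 2 = 2 (special); 53 ≡ 1 (mod 4), exponent 1; 73 ≡ 1 (mod 4), exponent 1.
All primes ≡ 3 (mod 4) appear to even exponent (or don't appear), so by the two-squares theorem n IS expressible as a sum of two squares.
Step 3: Build a representation. Group n = k² · m with k = 2 and m = 53 · 73 = 3869 (a product of primes ≡ 1 (mod 4)); a representation of m scales to one of n via (k·x)² + (k·y)² = k²(x² + y²). Each prime p ≡ 1 (mod 4) is itself a sum of two squares; find a² by testing p − a² for a perfect square:
  53: 53 − 1² = 52, 53 − 2² = 49 = 7² ⇒ 53 = 2² + 7².
  73: 73 − 1² = 72, 73 − 2² = 69, 73 − 3² = 64 = 8² ⇒ 73 = 3² + 8².
  Combine using the Brahmagupta–Fibonacci identity (a² + b²)(c² + d²) = (ac − bd)² + (ad + bc)² = (ac + bd)² + (ad − bc)²:
  53 · 73 = 3869: from (2² + 7²)(3² + 8²), take (2·3 − 7·8, 2·8 + 7·3) = (6 − 56, 16 + 21) = (-50, 37); dropping signs (only squares matter) gives (50, 37); check 50² + 37² = 2500 + 1369 = 3869 ✓.
  Scale by k = 2: (2·50, 2·37) = (100, 74).
Step 4: Order so x ≤ y and verify: 74² + 100² = 5476 + 10000 = 15476 = n. ✓

n = 15476 = 74² + 100² (one valid representation with x ≤ y).


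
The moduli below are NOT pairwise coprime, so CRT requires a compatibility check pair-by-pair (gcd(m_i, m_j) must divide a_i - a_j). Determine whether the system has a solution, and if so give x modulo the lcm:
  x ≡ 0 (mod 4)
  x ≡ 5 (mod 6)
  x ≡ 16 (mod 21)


Moduli 4, 6, 21 are not pairwise coprime, so CRT works modulo lcm(m_i) when all pairwise compatibility conditions hold.
Pairwise compatibility: gcd(m_i, m_j) must divide a_i - a_j for every pair.
Merge one congruence at a time:
  Start: x ≡ 0 (mod 4).
  Combine with x ≡ 5 (mod 6): gcd(4, 6) = 2, and 5 - 0 = 5 is NOT divisible by 2.
    ⇒ system is inconsistent (no integer solution).

No solution (the system is inconsistent).


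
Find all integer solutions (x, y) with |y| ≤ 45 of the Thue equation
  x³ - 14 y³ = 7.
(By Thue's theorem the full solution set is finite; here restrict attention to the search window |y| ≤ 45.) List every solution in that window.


The equation is x³ - 14y³ = 7. For fixed y, x³ = 14·y³ + 7, so a solution requires the RHS to be a perfect cube.
Strategy: iterate y from -45 to 45, compute RHS = 14·y³ + 7, and check whether it is a (positive or negative) perfect cube.
Check small values of y:
  y = 0: RHS = 7 is not a perfect cube.
  y = 1: RHS = 21 is not a perfect cube.
  y = -1: RHS = -7 is not a perfect cube.
  y = 2: RHS = 119 is not a perfect cube.
  y = -2: RHS = -105 is not a perfect cube.
  y = 3: RHS = 385 is not a perfect cube.
  y = -3: RHS = -371 is not a perfect cube.
Continuing the search up to |y| = 45 finds no solutions either.
No (x, y) in the scanned range satisfies the equation.

No integer solutions with |y| ≤ 45.


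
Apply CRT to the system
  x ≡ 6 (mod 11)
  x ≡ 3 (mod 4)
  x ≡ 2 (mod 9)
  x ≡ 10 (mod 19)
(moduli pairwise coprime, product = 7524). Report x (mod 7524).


Product of moduli M = 11 · 4 · 9 · 19 = 7524.
Merge one congruence at a time:
  Start: x ≡ 6 (mod 11).
  Combine with x ≡ 3 (mod 4); new modulus lcm = 44.
    Write x = 6 + 11·t and substitute into x ≡ 3 (mod 4): 11·t ≡ 3 − 6 = -3 (mod 4).
    Reduce coefficients mod 4: 3·t ≡ 1 (mod 4).
    The inverse of 3 mod 4 is 3 (since 3·3 = 9 = 2·4 + 1), so t ≡ 3·1 = 3 ≡ 3 (mod 4).
    Then x = 6 + 11·3 = 39, valid modulo lcm(11, 4) = 44: x ≡ 39 (mod 44).
  Combine with x ≡ 2 (mod 9); new modulus lcm = 396.
    Write x = 39 + 44·t and substitute into x ≡ 2 (mod 9): 44·t ≡ 2 − 39 = -37 (mod 9).
    Reduce coefficients mod 9: 8·t ≡ 8 (mod 9).
    The inverse of 8 mod 9 is 8 (since 8·8 = 64 = 7·9 + 1), so t ≡ 8·8 = 64 ≡ 1 (mod 9).
    Then x = 39 + 44·1 = 83, valid modulo lcm(44, 9) = 396: x ≡ 83 (mod 396).
  Combine with x ≡ 10 (mod 19); new modulus lcm = 7524.
    Write x = 83 + 396·t and substitute into x ≡ 10 (mod 19): 396·t ≡ 10 − 83 = -73 (mod 19).
    Reduce coefficients mod 19: 16·t ≡ 3 (mod 19).
    The inverse of 16 mod 19 is 6 (since 16·6 = 96 = 5·19 + 1), so t ≡ 6·3 = 18 ≡ 18 (mod 19).
    Then x = 83 + 396·18 = 7211, valid modulo lcm(396, 19) = 7524: x ≡ 7211 (mod 7524).
Verify against each original: 7211 mod 11 = 6, 7211 mod 4 = 3, 7211 mod 9 = 2, 7211 mod 19 = 10.

x ≡ 7211 (mod 7524).


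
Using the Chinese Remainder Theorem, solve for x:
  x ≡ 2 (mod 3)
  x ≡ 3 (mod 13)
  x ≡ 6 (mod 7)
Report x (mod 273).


Moduli 3, 13, 7 are pairwise coprime; by CRT there is a unique solution modulo M = 3 · 13 · 7 = 273.
Solve pairwise, accumulating the modulus:
  Start with x ≡ 2 (mod 3).
  Combine with x ≡ 3 (mod 13): since gcd(3, 13) = 1, we get a unique residue mod 39.
    Write x = 2 + 3·t and substitute into x ≡ 3 (mod 13): 3·t ≡ 3 − 2 = 1 (mod 13).
    The inverse of 3 mod 13 is 9 (since 3·9 = 27 = 2·13 + 1), so t ≡ 9·1 = 9 ≡ 9 (mod 13).
    Then x = 2 + 3·9 = 29, valid modulo lcm(3, 13) = 39: x ≡ 29 (mod 39).
  Combine with x ≡ 6 (mod 7): since gcd(39, 7) = 1, we get a unique residue mod 273.
    Write x = 29 + 39·t and substitute into x ≡ 6 (mod 7): 39·t ≡ 6 − 29 = -23 (mod 7).
    Reduce coefficients mod 7: 4·t ≡ 5 (mod 7).
    The inverse of 4 mod 7 is 2 (since 4·2 = 8 = 1·7 + 1), so t ≡ 2·5 = 10 ≡ 3 (mod 7).
    Then x = 29 + 39·3 = 146, valid modulo lcm(39, 7) = 273: x ≡ 146 (mod 273).
Verify: 146 mod 3 = 2 ✓, 146 mod 13 = 3 ✓, 146 mod 7 = 6 ✓.

x ≡ 146 (mod 273).


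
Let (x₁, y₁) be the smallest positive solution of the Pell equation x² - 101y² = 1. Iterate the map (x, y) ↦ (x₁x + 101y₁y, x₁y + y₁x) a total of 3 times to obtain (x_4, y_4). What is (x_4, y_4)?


Step 1: Find the fundamental solution (x₁, y₁) of x² - 101y² = 1.
  Expand √101 as a continued fraction. a₀ = ⌊√101⌋ = 10; iterate m_{k+1} = d_k·a_k − m_k, d_{k+1} = (101 − m_{k+1}²)/d_k, a_{k+1} = ⌊(a₀ + m_{k+1})/d_{k+1}⌋ (starting m₀ = 0, d₀ = 1), with convergents p_k = a_k·p_{k-1} + p_{k-2}, q_k = a_k·q_{k-1} + q_{k-2} (p₋₁ = 1, q₋₁ = 0):
  k = 0: a₀ = 10; p₀/q₀ = 10/1; p₀² − 101·q₀² = 100 − 101 = -1.
  k = 1: m = 10, d = 1, a = ⌊(10 + 10)/1⌋ = 20; p/q = (20·10 + 1)/(20·1 + 0) = 201/20; p² − 101·q² = 40401 − 40400 = 1.
  The first convergent with p² − 101·q² = 1 gives the fundamental solution (x₁, y₁) = (201, 20).
Step 2: Apply the recurrence (x_{n+1}, y_{n+1}) = (x₁x_n + 101y₁y_n, x₁y_n + y₁x_n) repeatedly.
  From (x_1, y_1) = (201, 20): x_2 = 201·201 + 101·20·20 = 80801; y_2 = 201·20 + 20·201 = 8040.
  From (x_2, y_2) = (80801, 8040): x_3 = 201·80801 + 101·20·8040 = 32481801; y_3 = 201·8040 + 20·80801 = 3232060.
  From (x_3, y_3) = (32481801, 3232060): x_4 = 201·32481801 + 101·20·3232060 = 13057603201; y_4 = 201·3232060 + 20·32481801 = 1299280080.
Step 3: Verify x_4² - 101·y_4² = 170501001354765446401 - 170501001354765446400 = 1 (should be 1). ✓

(x_1, y_1) = (201, 20); (x_4, y_4) = (13057603201, 1299280080).


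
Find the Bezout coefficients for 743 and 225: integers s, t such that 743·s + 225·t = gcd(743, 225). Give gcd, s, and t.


Euclidean algorithm on (743, 225) — divide until remainder is 0:
  743 = 3 · 225 + 68
  225 = 3 · 68 + 21
  68 = 3 · 21 + 5
  21 = 4 · 5 + 1
  5 = 5 · 1 + 0
gcd(743, 225) = 1.
Track Bezout coefficients alongside the remainders: start with r₀ = 743 = a·1 + b·0 (s = 1, t = 0) and r₁ = 225 = a·0 + b·1 (s = 0, t = 1); each new remainder r_{k+1} = r_{k-1} − q_k·r_k inherits s_{k+1} = s_{k-1} − q_k·s_k, t_{k+1} = t_{k-1} − q_k·t_k, so r_k = a·s_k + b·t_k at every step:
  q = 3: r = 68, s = 1 − 3·0 = 1, t = 0 − 3·1 = -3  (check: 743·1 + 225·(-3) = 68)
  q = 3: r = 21, s = 0 − 3·1 = -3, t = 1 − 3·(-3) = 10  (check: 743·(-3) + 225·10 = 21)
  q = 3: r = 5, s = 1 − 3·(-3) = 10, t = -3 − 3·10 = -33  (check: 743·10 + 225·(-33) = 5)
  q = 4: r = 1, s = -3 − 4·10 = -43, t = 10 − 4·(-33) = 142  (check: 743·(-43) + 225·142 = 1)
The row with r = 1 (the gcd) gives the Bezout coefficients s = -43, t = 142.
Result: 743 · (-43) + 225 · (142) = 1.

gcd(743, 225) = 1; s = -43, t = 142 (check: 743·(-43) + 225·142 = 1).


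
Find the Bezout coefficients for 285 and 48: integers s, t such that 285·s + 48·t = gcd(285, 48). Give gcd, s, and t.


Euclidean algorithm on (285, 48) — divide until remainder is 0:
  285 = 5 · 48 + 45
  48 = 1 · 45 + 3
  45 = 15 · 3 + 0
gcd(285, 48) = 3.
Track Bezout coefficients alongside the remainders: start with r₀ = 285 = a·1 + b·0 (s = 1, t = 0) and r₁ = 48 = a·0 + b·1 (s = 0, t = 1); each new remainder r_{k+1} = r_{k-1} − q_k·r_k inherits s_{k+1} = s_{k-1} − q_k·s_k, t_{k+1} = t_{k-1} − q_k·t_k, so r_k = a·s_k + b·t_k at every step:
  q = 5: r = 45, s = 1 − 5·0 = 1, t = 0 − 5·1 = -5  (check: 285·1 + 48·(-5) = 45)
  q = 1: r = 3, s = 0 − 1·1 = -1, t = 1 − 1·(-5) = 6  (check: 285·(-1) + 48·6 = 3)
The row with r = 3 (the gcd) gives the Bezout coefficients s = -1, t = 6.
Result: 285 · (-1) + 48 · (6) = 3.

gcd(285, 48) = 3; s = -1, t = 6 (check: 285·(-1) + 48·6 = 3).


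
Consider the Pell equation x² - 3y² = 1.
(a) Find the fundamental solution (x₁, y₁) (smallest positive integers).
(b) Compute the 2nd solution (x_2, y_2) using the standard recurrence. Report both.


Step 1: Find the fundamental solution (x₁, y₁) of x² - 3y² = 1.
  Expand √3 as a continued fraction. a₀ = ⌊√3⌋ = 1; iterate m_{k+1} = d_k·a_k − m_k, d_{k+1} = (3 − m_{k+1}²)/d_k, a_{k+1} = ⌊(a₀ + m_{k+1})/d_{k+1}⌋ (starting m₀ = 0, d₀ = 1), with convergents p_k = a_k·p_{k-1} + p_{k-2}, q_k = a_k·q_{k-1} + q_{k-2} (p₋₁ = 1, q₋₁ = 0):
  k = 0: a₀ = 1; p₀/q₀ = 1/1; p₀² − 3·q₀² = 1 − 3 = -2.
  k = 1: m = 1, d = 2, a = ⌊(1 + 1)/2⌋ = 1; p/q = (1·1 + 1)/(1·1 + 0) = 2/1; p² − 3·q² = 4 − 3 = 1.
  The first convergent with p² − 3·q² = 1 gives the fundamental solution (x₁, y₁) = (2, 1).
Step 2: Apply the recurrence (x_{n+1}, y_{n+1}) = (x₁x_n + 3y₁y_n, x₁y_n + y₁x_n) repeatedly.
  From (x_1, y_1) = (2, 1): x_2 = 2·2 + 3·1·1 = 7; y_2 = 2·1 + 1·2 = 4.
Step 3: Verify x_2² - 3·y_2² = 49 - 48 = 1 (should be 1). ✓

(x_1, y_1) = (2, 1); (x_2, y_2) = (7, 4).


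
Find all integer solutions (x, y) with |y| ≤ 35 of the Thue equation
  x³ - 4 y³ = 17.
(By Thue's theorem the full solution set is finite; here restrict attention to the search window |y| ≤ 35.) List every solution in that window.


The equation is x³ - 4y³ = 17. For fixed y, x³ = 4·y³ + 17, so a solution requires the RHS to be a perfect cube.
Strategy: iterate y from -35 to 35, compute RHS = 4·y³ + 17, and check whether it is a (positive or negative) perfect cube.
Check small values of y:
  y = 0: RHS = 17 is not a perfect cube.
  y = 1: RHS = 21 is not a perfect cube.
  y = -1: RHS = 13 is not a perfect cube.
  y = 2: RHS = 49 is not a perfect cube.
  y = -2: RHS = -15 is not a perfect cube.
  y = 3: RHS = 125 = (5)³ ⇒ x = 5 works.
  y = -3: RHS = -91 is not a perfect cube.
Continuing the search up to |y| = 35 finds no further solutions beyond those listed.
Collected solutions: (5, 3).

Solutions (with |y| ≤ 35): (5, 3).


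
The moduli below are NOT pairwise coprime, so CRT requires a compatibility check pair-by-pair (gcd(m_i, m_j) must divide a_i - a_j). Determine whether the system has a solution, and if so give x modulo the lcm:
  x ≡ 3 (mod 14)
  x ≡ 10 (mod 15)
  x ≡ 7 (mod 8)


Moduli 14, 15, 8 are not pairwise coprime, so CRT works modulo lcm(m_i) when all pairwise compatibility conditions hold.
Pairwise compatibility: gcd(m_i, m_j) must divide a_i - a_j for every pair.
Merge one congruence at a time:
  Start: x ≡ 3 (mod 14).
  Combine with x ≡ 10 (mod 15): gcd(14, 15) = 1; 10 - 3 = 7, which IS divisible by 1, so compatible.
    Write x = 3 + 14·t and substitute into x ≡ 10 (mod 15): 14·t ≡ 10 − 3 = 7 (mod 15).
    The inverse of 14 mod 15 is 14 (since 14·14 = 196 = 13·15 + 1), so t ≡ 14·7 = 98 ≡ 8 (mod 15).
    Then x = 3 + 14·8 = 115, valid modulo lcm(14, 15) = 210: x ≡ 115 (mod 210).
  Combine with x ≡ 7 (mod 8): gcd(210, 8) = 2; 7 - 115 = -108, which IS divisible by 2, so compatible.
    Write x = 115 + 210·t and substitute into x ≡ 7 (mod 8): 210·t ≡ 7 − 115 = -108 (mod 8).
    Divide the congruence (and modulus) by g = 2: 105·t ≡ -54 (mod 4).
    Reduce coefficients mod 4: 1·t ≡ 2 (mod 4).
    So t ≡ 2 (mod 4).
    Then x = 115 + 210·2 = 535, valid modulo lcm(210, 8) = 840: x ≡ 535 (mod 840).
Verify: 535 mod 14 = 3, 535 mod 15 = 10, 535 mod 8 = 7.

x ≡ 535 (mod 840).
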